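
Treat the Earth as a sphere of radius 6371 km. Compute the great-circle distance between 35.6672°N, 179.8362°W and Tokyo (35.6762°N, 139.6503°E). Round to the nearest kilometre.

3633 km

Δλ = 139.6503 − -179.8362 = 319.4865°; wrapped into (−180°, 180°]: -40.5135°.
Δφ = 35.6762 − 35.6672 = 0.0090°.
a = sin²(Δφ/2) + cos φ₁ · cos φ₂ · sin²(Δλ/2) = 0.079110.
c = 2·atan2(√a, √(1−a)) = 0.57023 rad → d = 6371·c ≈ 3632.90 km.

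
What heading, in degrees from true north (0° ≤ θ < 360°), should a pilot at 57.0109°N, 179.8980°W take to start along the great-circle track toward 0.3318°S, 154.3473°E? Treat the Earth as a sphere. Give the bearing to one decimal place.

Δλ = 154.3473 − -179.8980 = 334.2453°; wrapped into (−180°, 180°]: -25.7547°.
θ = atan2( sin Δλ · cos φ₂ , cos φ₁ · sin φ₂ − sin φ₁ · cos φ₂ · cos Δλ )
  = atan2(-0.43451, -0.75859) = -150.196° → normalised to [0°, 360°): 209.804°.

209.8°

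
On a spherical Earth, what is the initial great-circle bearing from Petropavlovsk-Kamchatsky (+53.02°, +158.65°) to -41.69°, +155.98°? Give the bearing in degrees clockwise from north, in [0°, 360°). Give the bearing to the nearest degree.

182°

Δλ = 155.98 − 158.65 = -2.67°.
θ = atan2( sin Δλ · cos φ₂ , cos φ₁ · sin φ₂ − sin φ₁ · cos φ₂ · cos Δλ )
  = atan2(-0.03479, -0.99598) = -178.000° → normalised to [0°, 360°): 182.000°.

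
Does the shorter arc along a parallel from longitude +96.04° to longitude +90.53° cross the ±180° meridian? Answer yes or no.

No

Signed shortest Δλ = ((90.53 − 96.04 + 180) mod 360) − 180 = -5.51°.
Going west by 5.51° from +96.04° reaches +90.53° without touching 180°.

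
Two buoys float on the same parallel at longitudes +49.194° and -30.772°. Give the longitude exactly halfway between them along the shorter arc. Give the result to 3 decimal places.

+9.211°

Signed shortest Δλ from +49.194° to -30.772° is -79.966°.
Midpoint longitude = +49.194° + (-79.966°)/2 = +49.194° − 39.983° = +9.211°.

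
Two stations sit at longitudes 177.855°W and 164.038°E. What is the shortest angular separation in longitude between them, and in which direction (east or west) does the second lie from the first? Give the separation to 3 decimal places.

18.107° west

Raw difference: 164.038 − -177.855 = 341.893°.
Normalise into (−180°, 180°]: 341.893° − 360° = -18.107°.
Negative ⇒ the second point lies to the west; separation 18.107°.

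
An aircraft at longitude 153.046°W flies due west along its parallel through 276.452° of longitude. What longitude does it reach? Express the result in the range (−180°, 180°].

69.498°W

Start at -153.046°; shift −276.452° → -429.498°.
-429.498° lies outside (−180°, 180°]; add 360° → -69.498°.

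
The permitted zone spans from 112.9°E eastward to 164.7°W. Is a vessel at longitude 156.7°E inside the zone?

Yes

Band width going east from +112.9° to -164.7°: ((-164.7 − 112.9) mod 360) = 82.4°.
Offset of +156.7° east of the west edge: ((156.7 − 112.9) mod 360) = 43.8°.
43.8° ≤ 82.4° ⇒ inside.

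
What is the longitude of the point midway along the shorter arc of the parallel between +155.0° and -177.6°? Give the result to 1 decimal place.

+168.7°

Signed shortest Δλ from +155.0° to -177.6° is +27.4°.
Midpoint longitude = +155.0° + (+27.4°)/2 = +155.0° + 13.7° = +168.7°.
(The naïve average (+155.0 + -177.6)/2 = -11.3° is on the wrong side of the globe.)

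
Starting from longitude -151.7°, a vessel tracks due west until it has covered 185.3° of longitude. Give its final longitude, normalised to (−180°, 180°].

+23.0°

Start at -151.7°; shift −185.3° → -337.0°.
-337.0° lies outside (−180°, 180°]; add 360° → +23.0°.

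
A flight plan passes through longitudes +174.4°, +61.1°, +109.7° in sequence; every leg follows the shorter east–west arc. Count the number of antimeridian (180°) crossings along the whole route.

0

Leg 1: +174.4° → +61.1°, shortest Δλ = -113.3° (west) — does not cross 180°.
Leg 2: +61.1° → +109.7°, shortest Δλ = 48.6° (east) — does not cross 180°.
Total crossings: 0.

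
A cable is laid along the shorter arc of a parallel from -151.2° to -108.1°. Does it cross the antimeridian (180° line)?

Signed shortest Δλ = ((-108.1 − -151.2 + 180) mod 360) − 180 = 43.1°.
Going east by 43.1° from -151.2° reaches -108.1° without touching 180°.

No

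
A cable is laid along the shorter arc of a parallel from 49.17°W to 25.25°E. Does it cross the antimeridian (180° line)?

No

Signed shortest Δλ = ((25.25 − -49.17 + 180) mod 360) − 180 = 74.42°.
Going east by 74.42° from -49.17° reaches +25.25° without touching 180°.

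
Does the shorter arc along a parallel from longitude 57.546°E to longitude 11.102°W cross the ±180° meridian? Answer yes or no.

Signed shortest Δλ = ((-11.102 − 57.546 + 180) mod 360) − 180 = -68.648°.
Going west by 68.648° from +57.546° reaches -11.102° without touching 180°.

No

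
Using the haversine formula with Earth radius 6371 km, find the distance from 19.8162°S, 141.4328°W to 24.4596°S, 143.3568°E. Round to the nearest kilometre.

Δλ = 143.3568 − -141.4328 = 284.7896°; wrapped into (−180°, 180°]: -75.2104°.
Δφ = -24.4596 − -19.8162 = -4.6434°.
a = sin²(Δφ/2) + cos φ₁ · cos φ₂ · sin²(Δλ/2) = 0.320517.
c = 2·atan2(√a, √(1−a)) = 1.20364 rad → d = 6371·c ≈ 7668.36 km.

7668 km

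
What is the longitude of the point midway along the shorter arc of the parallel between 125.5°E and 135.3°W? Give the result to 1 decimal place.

175.1°E

Signed shortest Δλ from +125.5° to -135.3° is +99.2°.
Midpoint longitude = +125.5° + (+99.2°)/2 = +125.5° + 49.6° = +175.1°.
(The naïve average (+125.5 + -135.3)/2 = -4.9° is on the wrong side of the globe.)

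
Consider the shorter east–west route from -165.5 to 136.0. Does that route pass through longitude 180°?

Yes

Naïve |136.0 − -165.5| = 301.5° > 180°, so the shorter arc goes the other way round — across 180°.
Signed shortest Δλ = ((136.0 − -165.5 + 180) mod 360) − 180 = -58.5°.
Going west by 58.5° from -165.5° passes through 180° before reaching +136.0°.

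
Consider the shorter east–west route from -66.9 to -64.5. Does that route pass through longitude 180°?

Signed shortest Δλ = ((-64.5 − -66.9 + 180) mod 360) − 180 = 2.4°.
Going east by 2.4° from -66.9° reaches -64.5° without touching 180°.

No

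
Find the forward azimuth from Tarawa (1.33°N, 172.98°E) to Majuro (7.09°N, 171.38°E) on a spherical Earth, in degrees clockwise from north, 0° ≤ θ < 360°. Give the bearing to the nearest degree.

Δλ = 171.38 − 172.98 = -1.60°.
θ = atan2( sin Δλ · cos φ₂ , cos φ₁ · sin φ₂ − sin φ₁ · cos φ₂ · cos Δλ )
  = atan2(-0.02771, 0.10037) = -15.433° → normalised to [0°, 360°): 344.567°.

345°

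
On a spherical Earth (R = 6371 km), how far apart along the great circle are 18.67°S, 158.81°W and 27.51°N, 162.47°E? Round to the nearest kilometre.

Δλ = 162.47 − -158.81 = 321.28°; wrapped into (−180°, 180°]: -38.72°.
Δφ = 27.51 − -18.67 = 46.18°.
a = sin²(Δφ/2) + cos φ₁ · cos φ₂ · sin²(Δλ/2) = 0.246142.
c = 2·atan2(√a, √(1−a)) = 1.03826 rad → d = 6371·c ≈ 6614.78 km.

6615 km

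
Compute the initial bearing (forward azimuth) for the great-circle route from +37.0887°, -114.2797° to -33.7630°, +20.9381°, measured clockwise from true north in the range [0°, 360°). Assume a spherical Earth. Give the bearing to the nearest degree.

98°

Δλ = 20.9381 − -114.2797 = 135.2178°.
θ = atan2( sin Δλ · cos φ₂ , cos φ₁ · sin φ₂ − sin φ₁ · cos φ₂ · cos Δλ )
  = atan2(0.58561, -0.08748) = 98.496° → normalised to [0°, 360°): 98.496°.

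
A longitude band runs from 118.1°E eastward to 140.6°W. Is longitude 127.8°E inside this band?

Yes

Band width going east from +118.1° to -140.6°: ((-140.6 − 118.1) mod 360) = 101.3°.
Offset of +127.8° east of the west edge: ((127.8 − 118.1) mod 360) = 9.7°.
9.7° ≤ 101.3° ⇒ inside.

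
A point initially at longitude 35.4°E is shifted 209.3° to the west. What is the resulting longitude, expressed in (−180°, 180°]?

Start at +35.4°; shift −209.3° → -173.9°.
-173.9° already lies in (−180°, 180°].

173.9°W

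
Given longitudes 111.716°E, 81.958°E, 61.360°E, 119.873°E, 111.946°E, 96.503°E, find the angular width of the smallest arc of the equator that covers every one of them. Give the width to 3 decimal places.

Sort the longitudes: +61.360°, +81.958°, +96.503°, +111.716°, +111.946°, +119.873°.
Eastward gaps between consecutive values (wrapping around): 20.598°, 14.545°, 15.213°, 0.230°, 7.927°, 301.487°.
Largest gap = 301.487° ⇒ minimal covering band is its complement: 360° − 301.487° = 58.513°.
Band runs from +61.360° eastward to +119.873°.

58.513°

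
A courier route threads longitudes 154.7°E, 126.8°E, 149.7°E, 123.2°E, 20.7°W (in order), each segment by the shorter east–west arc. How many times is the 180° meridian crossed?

0

Leg 1: +154.7° → +126.8°, shortest Δλ = -27.9° (west) — does not cross 180°.
Leg 2: +126.8° → +149.7°, shortest Δλ = 22.9° (east) — does not cross 180°.
Leg 3: +149.7° → +123.2°, shortest Δλ = -26.5° (west) — does not cross 180°.
Leg 4: +123.2° → -20.7°, shortest Δλ = -143.9° (west) — does not cross 180°.
Total crossings: 0.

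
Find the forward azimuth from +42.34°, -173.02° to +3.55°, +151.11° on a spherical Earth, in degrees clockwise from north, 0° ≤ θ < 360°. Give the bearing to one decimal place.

229.5°

Δλ = 151.11 − -173.02 = 324.13°; wrapped into (−180°, 180°]: -35.87°.
θ = atan2( sin Δλ · cos φ₂ , cos φ₁ · sin φ₂ − sin φ₁ · cos φ₂ · cos Δλ )
  = atan2(-0.58482, -0.49898) = -130.471° → normalised to [0°, 360°): 229.529°.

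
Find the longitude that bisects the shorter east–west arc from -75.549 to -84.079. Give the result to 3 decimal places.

Signed shortest Δλ from -75.549° to -84.079° is -8.530°.
Midpoint longitude = -75.549° + (-8.530°)/2 = -75.549° − 4.265° = -79.814°.

-79.814°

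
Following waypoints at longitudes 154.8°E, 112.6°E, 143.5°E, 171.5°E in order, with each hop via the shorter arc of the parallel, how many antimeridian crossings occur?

Leg 1: +154.8° → +112.6°, shortest Δλ = -42.2° (west) — does not cross 180°.
Leg 2: +112.6° → +143.5°, shortest Δλ = 30.9° (east) — does not cross 180°.
Leg 3: +143.5° → +171.5°, shortest Δλ = 28.0° (east) — does not cross 180°.
Total crossings: 0.

0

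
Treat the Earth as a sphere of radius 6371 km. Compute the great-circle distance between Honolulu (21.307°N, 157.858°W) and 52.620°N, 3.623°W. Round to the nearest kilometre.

11425 km

Δλ = -3.623 − -157.858 = 154.235°.
Δφ = 52.620 − 21.307 = 31.313°.
a = sin²(Δφ/2) + cos φ₁ · cos φ₂ · sin²(Δλ/2) = 0.610316.
c = 2·atan2(√a, √(1−a)) = 1.79326 rad → d = 6371·c ≈ 11424.85 km.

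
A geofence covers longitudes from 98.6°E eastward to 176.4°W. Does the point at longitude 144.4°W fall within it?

Band width going east from +98.6° to -176.4°: ((-176.4 − 98.6) mod 360) = 85.0°.
Offset of -144.4° east of the west edge: ((-144.4 − 98.6) mod 360) = 117.0°.
117.0° > 85.0° ⇒ outside.

No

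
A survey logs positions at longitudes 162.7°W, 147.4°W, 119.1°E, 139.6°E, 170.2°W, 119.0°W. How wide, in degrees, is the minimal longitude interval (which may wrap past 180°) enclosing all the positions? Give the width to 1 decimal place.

Sort the longitudes: -170.2°, -162.7°, -147.4°, -119.0°, +119.1°, +139.6°.
Eastward gaps between consecutive values (wrapping around): 7.5°, 15.3°, 28.4°, 238.1°, 20.5°, 50.2°.
Largest gap = 238.1° ⇒ minimal covering band is its complement: 360° − 238.1° = 121.9°.
Band runs from +119.1° eastward to -119.0°, crossing the antimeridian.

121.9°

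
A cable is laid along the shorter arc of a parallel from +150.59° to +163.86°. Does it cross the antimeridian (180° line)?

Signed shortest Δλ = ((163.86 − 150.59 + 180) mod 360) − 180 = 13.27°.
Going east by 13.27° from +150.59° reaches +163.86° without touching 180°.

No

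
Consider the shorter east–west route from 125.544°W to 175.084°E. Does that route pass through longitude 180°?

Naïve |175.084 − -125.544| = 300.628° > 180°, so the shorter arc goes the other way round — across 180°.
Signed shortest Δλ = ((175.084 − -125.544 + 180) mod 360) − 180 = -59.372°.
Going west by 59.372° from -125.544° passes through 180° before reaching +175.084°.

Yes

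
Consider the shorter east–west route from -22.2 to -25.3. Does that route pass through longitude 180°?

Signed shortest Δλ = ((-25.3 − -22.2 + 180) mod 360) − 180 = -3.1°.
Going west by 3.1° from -22.2° reaches -25.3° without touching 180°.

No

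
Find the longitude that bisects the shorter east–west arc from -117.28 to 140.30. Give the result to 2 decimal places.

Signed shortest Δλ from -117.28° to +140.30° is -102.42°.
Midpoint longitude = -117.28° + (-102.42°)/2 = -117.28° − 51.21° = -168.49°.
(The naïve average (-117.28 + +140.30)/2 = 11.51° is on the wrong side of the globe.)

-168.49°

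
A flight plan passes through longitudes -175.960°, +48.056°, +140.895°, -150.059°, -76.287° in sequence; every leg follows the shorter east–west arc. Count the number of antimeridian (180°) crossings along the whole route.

Leg 1: -175.960° → +48.056°, shortest Δλ = -135.984° (west) — crosses 180°.
Leg 2: +48.056° → +140.895°, shortest Δλ = 92.839° (east) — does not cross 180°.
Leg 3: +140.895° → -150.059°, shortest Δλ = 69.046° (east) — crosses 180°.
Leg 4: -150.059° → -76.287°, shortest Δλ = 73.772° (east) — does not cross 180°.
Total crossings: 2.

2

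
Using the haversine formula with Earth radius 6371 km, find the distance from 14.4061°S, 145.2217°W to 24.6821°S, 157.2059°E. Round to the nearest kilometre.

6098 km

Δλ = 157.2059 − -145.2217 = 302.4276°; wrapped into (−180°, 180°]: -57.5724°.
Δφ = -24.6821 − -14.4061 = -10.2760°.
a = sin²(Δφ/2) + cos φ₁ · cos φ₂ · sin²(Δλ/2) = 0.212093.
c = 2·atan2(√a, √(1−a)) = 0.95720 rad → d = 6371·c ≈ 6098.30 km.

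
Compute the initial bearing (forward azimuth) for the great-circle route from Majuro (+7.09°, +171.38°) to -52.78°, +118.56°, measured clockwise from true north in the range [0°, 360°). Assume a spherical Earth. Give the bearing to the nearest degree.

210°

Δλ = 118.56 − 171.38 = -52.82°.
θ = atan2( sin Δλ · cos φ₂ , cos φ₁ · sin φ₂ − sin φ₁ · cos φ₂ · cos Δλ )
  = atan2(-0.48193, -0.83535) = -150.018° → normalised to [0°, 360°): 209.982°.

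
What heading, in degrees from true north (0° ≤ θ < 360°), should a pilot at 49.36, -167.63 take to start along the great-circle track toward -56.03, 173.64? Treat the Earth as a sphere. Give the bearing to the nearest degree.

Δλ = 173.64 − -167.63 = 341.27°; wrapped into (−180°, 180°]: -18.73°.
θ = atan2( sin Δλ · cos φ₂ , cos φ₁ · sin φ₂ − sin φ₁ · cos φ₂ · cos Δλ )
  = atan2(-0.17942, -0.94169) = -169.213° → normalised to [0°, 360°): 190.787°.

191°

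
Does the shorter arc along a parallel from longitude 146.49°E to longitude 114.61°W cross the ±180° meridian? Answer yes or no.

Yes

Naïve |-114.61 − 146.49| = 261.1° > 180°, so the shorter arc goes the other way round — across 180°.
Signed shortest Δλ = ((-114.61 − 146.49 + 180) mod 360) − 180 = 98.9°.
Going east by 98.9° from +146.49° passes through 180° before reaching -114.61°.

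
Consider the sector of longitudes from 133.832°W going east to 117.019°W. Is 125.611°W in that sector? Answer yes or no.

Band width going east from -133.832° to -117.019°: ((-117.019 − -133.832) mod 360) = 16.813°.
Offset of -125.611° east of the west edge: ((-125.611 − -133.832) mod 360) = 8.221°.
8.221° ≤ 16.813° ⇒ inside.

Yes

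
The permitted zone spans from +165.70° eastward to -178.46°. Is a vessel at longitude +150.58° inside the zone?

No

Band width going east from +165.70° to -178.46°: ((-178.46 − 165.70) mod 360) = 15.84°.
Offset of +150.58° east of the west edge: ((150.58 − 165.70) mod 360) = 344.88°.
344.88° > 15.84° ⇒ outside.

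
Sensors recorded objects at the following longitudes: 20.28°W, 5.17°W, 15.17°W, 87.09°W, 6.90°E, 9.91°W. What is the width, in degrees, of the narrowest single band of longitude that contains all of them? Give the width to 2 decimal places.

93.99°

Sort the longitudes: -87.09°, -20.28°, -15.17°, -9.91°, -5.17°, +6.90°.
Eastward gaps between consecutive values (wrapping around): 66.81°, 5.11°, 5.26°, 4.74°, 12.07°, 266.01°.
Largest gap = 266.01° ⇒ minimal covering band is its complement: 360° − 266.01° = 93.99°.
Band runs from -87.09° eastward to +6.90°.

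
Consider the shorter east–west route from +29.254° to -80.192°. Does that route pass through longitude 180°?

Signed shortest Δλ = ((-80.192 − 29.254 + 180) mod 360) − 180 = -109.446°.
Going west by 109.446° from +29.254° reaches -80.192° without touching 180°.

No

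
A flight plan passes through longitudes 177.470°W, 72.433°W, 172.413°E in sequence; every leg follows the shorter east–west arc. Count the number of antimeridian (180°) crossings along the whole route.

1

Leg 1: -177.470° → -72.433°, shortest Δλ = 105.037° (east) — does not cross 180°.
Leg 2: -72.433° → +172.413°, shortest Δλ = -115.154° (west) — crosses 180°.
Total crossings: 1.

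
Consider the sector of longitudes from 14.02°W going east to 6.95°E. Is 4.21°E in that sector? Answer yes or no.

Band width going east from -14.02° to +6.95°: ((6.95 − -14.02) mod 360) = 20.97°.
Offset of +4.21° east of the west edge: ((4.21 − -14.02) mod 360) = 18.23°.
18.23° ≤ 20.97° ⇒ inside.

Yes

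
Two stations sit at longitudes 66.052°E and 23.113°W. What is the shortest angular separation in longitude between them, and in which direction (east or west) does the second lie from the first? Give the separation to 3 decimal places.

Raw difference: -23.113 − 66.052 = -89.165°.
Normalise into (−180°, 180°]: -89.165° stays -89.165°.
Negative ⇒ the second point lies to the west; separation 89.165°.

89.165° west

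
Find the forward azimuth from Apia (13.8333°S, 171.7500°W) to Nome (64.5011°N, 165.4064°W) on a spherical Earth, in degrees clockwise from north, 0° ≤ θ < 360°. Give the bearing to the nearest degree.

3°

Δλ = -165.4064 − -171.7500 = 6.3436°.
θ = atan2( sin Δλ · cos φ₂ , cos φ₁ · sin φ₂ − sin φ₁ · cos φ₂ · cos Δλ )
  = atan2(0.04757, 0.97871) = 2.782° → normalised to [0°, 360°): 2.782°.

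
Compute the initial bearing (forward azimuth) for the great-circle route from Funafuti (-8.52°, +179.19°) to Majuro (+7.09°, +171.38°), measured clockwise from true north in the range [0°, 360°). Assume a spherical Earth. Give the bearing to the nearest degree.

Δλ = 171.38 − 179.19 = -7.81°.
θ = atan2( sin Δλ · cos φ₂ , cos φ₁ · sin φ₂ − sin φ₁ · cos φ₂ · cos Δλ )
  = atan2(-0.13485, 0.26772) = -26.734° → normalised to [0°, 360°): 333.266°.

333°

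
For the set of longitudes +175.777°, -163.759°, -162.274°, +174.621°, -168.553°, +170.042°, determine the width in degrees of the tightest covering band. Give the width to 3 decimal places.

Sort the longitudes: -168.553°, -163.759°, -162.274°, +170.042°, +174.621°, +175.777°.
Eastward gaps between consecutive values (wrapping around): 4.794°, 1.485°, 332.316°, 4.579°, 1.156°, 15.670°.
Largest gap = 332.316° ⇒ minimal covering band is its complement: 360° − 332.316° = 27.684°.
Band runs from +170.042° eastward to -162.274°, crossing the antimeridian.

27.684°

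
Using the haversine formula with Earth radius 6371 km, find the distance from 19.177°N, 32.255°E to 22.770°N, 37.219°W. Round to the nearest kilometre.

7158 km

Δλ = -37.219 − 32.255 = -69.474°.
Δφ = 22.770 − 19.177 = 3.593°.
a = sin²(Δφ/2) + cos φ₁ · cos φ₂ · sin²(Δλ/2) = 0.283750.
c = 2·atan2(√a, √(1−a)) = 1.12353 rad → d = 6371·c ≈ 7158.02 km.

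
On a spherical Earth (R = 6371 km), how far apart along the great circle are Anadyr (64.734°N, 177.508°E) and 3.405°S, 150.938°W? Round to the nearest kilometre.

Δλ = -150.938 − 177.508 = -328.446°; wrapped into (−180°, 180°]: 31.554°.
Δφ = -3.405 − 64.734 = -68.139°.
a = sin²(Δφ/2) + cos φ₁ · cos φ₂ · sin²(Δλ/2) = 0.345320.
c = 2·atan2(√a, √(1−a)) = 1.25628 rad → d = 6371·c ≈ 8003.73 km.

8004 km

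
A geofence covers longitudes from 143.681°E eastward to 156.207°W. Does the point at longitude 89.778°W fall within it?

No

Band width going east from +143.681° to -156.207°: ((-156.207 − 143.681) mod 360) = 60.112°.
Offset of -89.778° east of the west edge: ((-89.778 − 143.681) mod 360) = 126.541°.
126.541° > 60.112° ⇒ outside.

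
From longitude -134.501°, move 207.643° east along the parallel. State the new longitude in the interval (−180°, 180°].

+73.142°

Start at -134.501°; shift +207.643° → +73.142°.
+73.142° already lies in (−180°, 180°].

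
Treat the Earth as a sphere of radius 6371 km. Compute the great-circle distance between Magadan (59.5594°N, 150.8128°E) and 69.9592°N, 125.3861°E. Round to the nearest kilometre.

Δλ = 125.3861 − 150.8128 = -25.4267°.
Δφ = 69.9592 − 59.5594 = 10.3998°.
a = sin²(Δφ/2) + cos φ₁ · cos φ₂ · sin²(Δλ/2) = 0.016623.
c = 2·atan2(√a, √(1−a)) = 0.25858 rad → d = 6371·c ≈ 1647.41 km.

1647 km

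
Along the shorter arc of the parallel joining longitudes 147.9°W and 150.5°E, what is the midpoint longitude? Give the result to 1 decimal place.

178.7°W

Signed shortest Δλ from -147.9° to +150.5° is -61.6°.
Midpoint longitude = -147.9° + (-61.6°)/2 = -147.9° − 30.8° = -178.7°.
(The naïve average (-147.9 + +150.5)/2 = 1.3° is on the wrong side of the globe.)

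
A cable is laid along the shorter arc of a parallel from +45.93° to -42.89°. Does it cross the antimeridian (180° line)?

No

Signed shortest Δλ = ((-42.89 − 45.93 + 180) mod 360) − 180 = -88.82°.
Going west by 88.82° from +45.93° reaches -42.89° without touching 180°.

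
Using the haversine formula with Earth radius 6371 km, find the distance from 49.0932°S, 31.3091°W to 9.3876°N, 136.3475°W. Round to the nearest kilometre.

11888 km

Δλ = -136.3475 − -31.3091 = -105.0384°.
Δφ = 9.3876 − -49.0932 = 58.4808°.
a = sin²(Δφ/2) + cos φ₁ · cos φ₂ · sin²(Δλ/2) = 0.645454.
c = 2·atan2(√a, √(1−a)) = 1.86597 rad → d = 6371·c ≈ 11888.10 km.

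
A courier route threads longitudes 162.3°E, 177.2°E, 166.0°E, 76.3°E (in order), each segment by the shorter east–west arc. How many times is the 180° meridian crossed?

0

Leg 1: +162.3° → +177.2°, shortest Δλ = 14.9° (east) — does not cross 180°.
Leg 2: +177.2° → +166.0°, shortest Δλ = -11.2° (west) — does not cross 180°.
Leg 3: +166.0° → +76.3°, shortest Δλ = -89.7° (west) — does not cross 180°.
Total crossings: 0.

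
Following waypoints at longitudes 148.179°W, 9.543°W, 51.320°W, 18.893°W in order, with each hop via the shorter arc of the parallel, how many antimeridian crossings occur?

0

Leg 1: -148.179° → -9.543°, shortest Δλ = 138.636° (east) — does not cross 180°.
Leg 2: -9.543° → -51.320°, shortest Δλ = -41.777° (west) — does not cross 180°.
Leg 3: -51.320° → -18.893°, shortest Δλ = 32.427° (east) — does not cross 180°.
Total crossings: 0.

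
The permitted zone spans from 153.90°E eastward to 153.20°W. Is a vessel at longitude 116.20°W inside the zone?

Band width going east from +153.90° to -153.20°: ((-153.20 − 153.90) mod 360) = 52.90°.
Offset of -116.20° east of the west edge: ((-116.20 − 153.90) mod 360) = 89.90°.
89.90° > 52.90° ⇒ outside.

No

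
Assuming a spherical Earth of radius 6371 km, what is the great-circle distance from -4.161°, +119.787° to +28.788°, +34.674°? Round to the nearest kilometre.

Δλ = 34.674 − 119.787 = -85.113°.
Δφ = 28.788 − -4.161 = 32.949°.
a = sin²(Δφ/2) + cos φ₁ · cos φ₂ · sin²(Δλ/2) = 0.480239.
c = 2·atan2(√a, √(1−a)) = 1.53126 rad → d = 6371·c ≈ 9755.68 km.

9756 km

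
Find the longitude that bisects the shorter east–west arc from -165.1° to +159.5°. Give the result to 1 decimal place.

Signed shortest Δλ from -165.1° to +159.5° is -35.4°.
Midpoint longitude = -165.1° + (-35.4°)/2 = -165.1° − 17.7° = -182.8°.
Normalise into (−180°, 180°]: +177.2°.
(The naïve average (-165.1 + +159.5)/2 = -2.8° is on the wrong side of the globe.)

+177.2°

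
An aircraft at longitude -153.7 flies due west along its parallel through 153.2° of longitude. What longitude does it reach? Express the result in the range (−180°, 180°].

Start at -153.7°; shift −153.2° → -306.9°.
-306.9° lies outside (−180°, 180°]; add 360° → +53.1°.

+53.1°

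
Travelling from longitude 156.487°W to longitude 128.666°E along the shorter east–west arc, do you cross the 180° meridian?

Yes

Naïve |128.666 − -156.487| = 285.153° > 180°, so the shorter arc goes the other way round — across 180°.
Signed shortest Δλ = ((128.666 − -156.487 + 180) mod 360) − 180 = -74.847°.
Going west by 74.847° from -156.487° passes through 180° before reaching +128.666°.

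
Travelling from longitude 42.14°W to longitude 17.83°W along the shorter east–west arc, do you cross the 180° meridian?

Signed shortest Δλ = ((-17.83 − -42.14 + 180) mod 360) − 180 = 24.31°.
Going east by 24.31° from -42.14° reaches -17.83° without touching 180°.

No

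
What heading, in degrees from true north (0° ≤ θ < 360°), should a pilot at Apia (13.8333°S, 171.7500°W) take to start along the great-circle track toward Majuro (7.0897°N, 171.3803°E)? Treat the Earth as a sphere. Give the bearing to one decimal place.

320.3°

Δλ = 171.3803 − -171.7500 = 343.1303°; wrapped into (−180°, 180°]: -16.8697°.
θ = atan2( sin Δλ · cos φ₂ , cos φ₁ · sin φ₂ − sin φ₁ · cos φ₂ · cos Δλ )
  = atan2(-0.28798, 0.34690) = -39.697° → normalised to [0°, 360°): 320.303°.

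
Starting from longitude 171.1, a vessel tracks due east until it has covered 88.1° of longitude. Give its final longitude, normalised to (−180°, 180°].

Start at +171.1°; shift +88.1° → +259.2°.
+259.2° lies outside (−180°, 180°]; subtract 360° → -100.8°.

-100.8°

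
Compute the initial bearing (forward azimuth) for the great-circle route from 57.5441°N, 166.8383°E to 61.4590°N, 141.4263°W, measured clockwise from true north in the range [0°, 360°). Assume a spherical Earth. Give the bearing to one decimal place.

Δλ = -141.4263 − 166.8383 = -308.2646°; wrapped into (−180°, 180°]: 51.7354°.
θ = atan2( sin Δλ · cos φ₂ , cos φ₁ · sin φ₂ − sin φ₁ · cos φ₂ · cos Δλ )
  = atan2(0.37514, 0.22176) = 59.411° → normalised to [0°, 360°): 59.411°.

59.4°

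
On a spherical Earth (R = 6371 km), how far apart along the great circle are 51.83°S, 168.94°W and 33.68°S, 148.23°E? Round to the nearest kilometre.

3958 km

Δλ = 148.23 − -168.94 = 317.17°; wrapped into (−180°, 180°]: -42.83°.
Δφ = -33.68 − -51.83 = 18.15°.
a = sin²(Δφ/2) + cos φ₁ · cos φ₂ · sin²(Δλ/2) = 0.093436.
c = 2·atan2(√a, √(1−a)) = 0.62129 rad → d = 6371·c ≈ 3958.24 km.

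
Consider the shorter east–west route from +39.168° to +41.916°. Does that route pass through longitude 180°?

No

Signed shortest Δλ = ((41.916 − 39.168 + 180) mod 360) − 180 = 2.748°.
Going east by 2.748° from +39.168° reaches +41.916° without touching 180°.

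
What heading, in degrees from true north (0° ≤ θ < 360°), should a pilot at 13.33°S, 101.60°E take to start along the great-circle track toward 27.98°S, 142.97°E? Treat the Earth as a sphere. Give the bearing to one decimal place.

117.5°

Δλ = 142.97 − 101.60 = 41.37°.
θ = atan2( sin Δλ · cos φ₂ , cos φ₁ · sin φ₂ − sin φ₁ · cos φ₂ · cos Δλ )
  = atan2(0.58367, -0.30372) = 117.491° → normalised to [0°, 360°): 117.491°.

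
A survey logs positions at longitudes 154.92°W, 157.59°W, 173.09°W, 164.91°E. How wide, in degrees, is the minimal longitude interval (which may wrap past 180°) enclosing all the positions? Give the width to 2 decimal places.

Sort the longitudes: -173.09°, -157.59°, -154.92°, +164.91°.
Eastward gaps between consecutive values (wrapping around): 15.50°, 2.67°, 319.83°, 22.00°.
Largest gap = 319.83° ⇒ minimal covering band is its complement: 360° − 319.83° = 40.17°.
Band runs from +164.91° eastward to -154.92°, crossing the antimeridian.

40.17°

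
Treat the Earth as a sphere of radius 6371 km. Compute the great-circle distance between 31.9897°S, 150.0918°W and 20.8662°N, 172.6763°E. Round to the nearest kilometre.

Δλ = 172.6763 − -150.0918 = 322.7681°; wrapped into (−180°, 180°]: -37.2319°.
Δφ = 20.8662 − -31.9897 = 52.8559°.
a = sin²(Δφ/2) + cos φ₁ · cos φ₂ · sin²(Δλ/2) = 0.278849.
c = 2·atan2(√a, √(1−a)) = 1.11263 rad → d = 6371·c ≈ 7088.59 km.

7089 km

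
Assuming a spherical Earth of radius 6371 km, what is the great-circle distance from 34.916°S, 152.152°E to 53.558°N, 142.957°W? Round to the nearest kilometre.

11642 km

Δλ = -142.957 − 152.152 = -295.109°; wrapped into (−180°, 180°]: 64.891°.
Δφ = 53.558 − -34.916 = 88.474°.
a = sin²(Δφ/2) + cos φ₁ · cos φ₂ · sin²(Δλ/2) = 0.626881.
c = 2·atan2(√a, √(1−a)) = 1.82736 rad → d = 6371·c ≈ 11642.14 km.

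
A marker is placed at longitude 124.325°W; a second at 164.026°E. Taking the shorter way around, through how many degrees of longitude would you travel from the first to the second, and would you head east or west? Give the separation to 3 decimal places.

Raw difference: 164.026 − -124.325 = 288.351°.
Normalise into (−180°, 180°]: 288.351° − 360° = -71.649°.
Negative ⇒ the second point lies to the west; separation 71.649°.

71.649° west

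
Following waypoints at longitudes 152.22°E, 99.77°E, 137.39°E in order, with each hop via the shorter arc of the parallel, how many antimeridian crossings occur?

0

Leg 1: +152.22° → +99.77°, shortest Δλ = -52.45° (west) — does not cross 180°.
Leg 2: +99.77° → +137.39°, shortest Δλ = 37.62° (east) — does not cross 180°.
Total crossings: 0.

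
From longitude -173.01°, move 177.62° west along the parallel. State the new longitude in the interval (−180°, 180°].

Start at -173.01°; shift −177.62° → -350.63°.
-350.63° lies outside (−180°, 180°]; add 360° → +9.37°.

+9.37°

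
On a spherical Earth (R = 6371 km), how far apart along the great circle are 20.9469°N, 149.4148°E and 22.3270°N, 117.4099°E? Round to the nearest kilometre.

Δλ = 117.4099 − 149.4148 = -32.0049°.
Δφ = 22.3270 − 20.9469 = 1.3801°.
a = sin²(Δφ/2) + cos φ₁ · cos φ₂ · sin²(Δλ/2) = 0.065800.
c = 2·atan2(√a, √(1−a)) = 0.51883 rad → d = 6371·c ≈ 3305.47 km.

3305 km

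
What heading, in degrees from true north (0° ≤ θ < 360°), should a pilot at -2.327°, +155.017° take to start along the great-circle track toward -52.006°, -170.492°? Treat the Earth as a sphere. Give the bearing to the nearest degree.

Δλ = -170.492 − 155.017 = -325.509°; wrapped into (−180°, 180°]: 34.491°.
θ = atan2( sin Δλ · cos φ₂ , cos φ₁ · sin φ₂ − sin φ₁ · cos φ₂ · cos Δλ )
  = atan2(0.34859, -0.76682) = 155.554° → normalised to [0°, 360°): 155.554°.

156°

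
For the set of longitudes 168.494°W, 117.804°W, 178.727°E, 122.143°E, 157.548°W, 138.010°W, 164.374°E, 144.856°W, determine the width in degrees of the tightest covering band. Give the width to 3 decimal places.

120.053°

Sort the longitudes: -168.494°, -157.548°, -144.856°, -138.010°, -117.804°, +122.143°, +164.374°, +178.727°.
Eastward gaps between consecutive values (wrapping around): 10.946°, 12.692°, 6.846°, 20.206°, 239.947°, 42.231°, 14.353°, 12.779°.
Largest gap = 239.947° ⇒ minimal covering band is its complement: 360° − 239.947° = 120.053°.
Band runs from +122.143° eastward to -117.804°, crossing the antimeridian.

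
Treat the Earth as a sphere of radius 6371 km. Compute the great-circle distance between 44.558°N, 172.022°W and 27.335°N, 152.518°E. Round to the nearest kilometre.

3680 km

Δλ = 152.518 − -172.022 = 324.540°; wrapped into (−180°, 180°]: -35.460°.
Δφ = 27.335 − 44.558 = -17.223°.
a = sin²(Δφ/2) + cos φ₁ · cos φ₂ · sin²(Δλ/2) = 0.081122.
c = 2·atan2(√a, √(1−a)) = 0.57764 rad → d = 6371·c ≈ 3680.12 km.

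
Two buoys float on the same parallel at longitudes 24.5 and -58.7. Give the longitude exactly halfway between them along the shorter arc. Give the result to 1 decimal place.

Signed shortest Δλ from +24.5° to -58.7° is -83.2°.
Midpoint longitude = +24.5° + (-83.2°)/2 = +24.5° − 41.6° = -17.1°.

-17.1°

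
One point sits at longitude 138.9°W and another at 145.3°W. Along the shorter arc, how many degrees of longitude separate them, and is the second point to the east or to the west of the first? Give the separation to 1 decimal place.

Raw difference: -145.3 − -138.9 = -6.4°.
Normalise into (−180°, 180°]: -6.4° stays -6.4°.
Negative ⇒ the second point lies to the west; separation 6.4°.

6.4° west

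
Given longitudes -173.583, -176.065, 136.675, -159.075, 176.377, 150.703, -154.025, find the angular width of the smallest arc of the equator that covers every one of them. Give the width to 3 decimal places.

69.300°

Sort the longitudes: -176.065°, -173.583°, -159.075°, -154.025°, +136.675°, +150.703°, +176.377°.
Eastward gaps between consecutive values (wrapping around): 2.482°, 14.508°, 5.050°, 290.700°, 14.028°, 25.674°, 7.558°.
Largest gap = 290.700° ⇒ minimal covering band is its complement: 360° − 290.700° = 69.300°.
Band runs from +136.675° eastward to -154.025°, crossing the antimeridian.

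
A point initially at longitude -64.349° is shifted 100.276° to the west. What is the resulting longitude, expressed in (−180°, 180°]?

-164.625°

Start at -64.349°; shift −100.276° → -164.625°.
-164.625° already lies in (−180°, 180°].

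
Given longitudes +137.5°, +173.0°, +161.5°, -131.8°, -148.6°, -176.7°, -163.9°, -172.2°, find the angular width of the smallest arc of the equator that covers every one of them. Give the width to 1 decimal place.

Sort the longitudes: -176.7°, -172.2°, -163.9°, -148.6°, -131.8°, +137.5°, +161.5°, +173.0°.
Eastward gaps between consecutive values (wrapping around): 4.5°, 8.3°, 15.3°, 16.8°, 269.3°, 24.0°, 11.5°, 10.3°.
Largest gap = 269.3° ⇒ minimal covering band is its complement: 360° − 269.3° = 90.7°.
Band runs from +137.5° eastward to -131.8°, crossing the antimeridian.

90.7°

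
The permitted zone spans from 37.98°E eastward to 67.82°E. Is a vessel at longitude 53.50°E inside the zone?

Yes

Band width going east from +37.98° to +67.82°: ((67.82 − 37.98) mod 360) = 29.84°.
Offset of +53.50° east of the west edge: ((53.50 − 37.98) mod 360) = 15.52°.
15.52° ≤ 29.84° ⇒ inside.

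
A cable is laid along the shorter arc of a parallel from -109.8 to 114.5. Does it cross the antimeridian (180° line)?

Naïve |114.5 − -109.8| = 224.3° > 180°, so the shorter arc goes the other way round — across 180°.
Signed shortest Δλ = ((114.5 − -109.8 + 180) mod 360) − 180 = -135.7°.
Going west by 135.7° from -109.8° passes through 180° before reaching +114.5°.

Yes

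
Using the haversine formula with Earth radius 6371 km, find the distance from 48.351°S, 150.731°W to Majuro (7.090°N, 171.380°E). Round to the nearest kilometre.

7188 km

Δλ = 171.380 − -150.731 = 322.111°; wrapped into (−180°, 180°]: -37.889°.
Δφ = 7.090 − -48.351 = 55.441°.
a = sin²(Δφ/2) + cos φ₁ · cos φ₂ · sin²(Δλ/2) = 0.285882.
c = 2·atan2(√a, √(1−a)) = 1.12826 rad → d = 6371·c ≈ 7188.12 km.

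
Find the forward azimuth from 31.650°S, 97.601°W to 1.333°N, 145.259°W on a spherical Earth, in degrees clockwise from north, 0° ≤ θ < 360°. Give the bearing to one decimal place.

Δλ = -145.259 − -97.601 = -47.658°.
θ = atan2( sin Δλ · cos φ₂ , cos φ₁ · sin φ₂ − sin φ₁ · cos φ₂ · cos Δλ )
  = atan2(-0.73894, 0.37314) = -63.208° → normalised to [0°, 360°): 296.792°.

296.8°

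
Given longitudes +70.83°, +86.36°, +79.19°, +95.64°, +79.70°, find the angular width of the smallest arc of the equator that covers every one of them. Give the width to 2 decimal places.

24.81°

Sort the longitudes: +70.83°, +79.19°, +79.70°, +86.36°, +95.64°.
Eastward gaps between consecutive values (wrapping around): 8.36°, 0.51°, 6.66°, 9.28°, 335.19°.
Largest gap = 335.19° ⇒ minimal covering band is its complement: 360° − 335.19° = 24.81°.
Band runs from +70.83° eastward to +95.64°.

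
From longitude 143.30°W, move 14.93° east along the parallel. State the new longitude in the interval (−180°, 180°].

128.37°W

Start at -143.30°; shift +14.93° → -128.37°.
-128.37° already lies in (−180°, 180°].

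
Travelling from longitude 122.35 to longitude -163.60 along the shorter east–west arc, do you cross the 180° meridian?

Yes

Naïve |-163.60 − 122.35| = 285.95° > 180°, so the shorter arc goes the other way round — across 180°.
Signed shortest Δλ = ((-163.60 − 122.35 + 180) mod 360) − 180 = 74.05°.
Going east by 74.05° from +122.35° passes through 180° before reaching -163.60°.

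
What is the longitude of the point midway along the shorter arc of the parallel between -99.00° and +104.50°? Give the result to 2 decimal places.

Signed shortest Δλ from -99.00° to +104.50° is -156.50°.
Midpoint longitude = -99.00° + (-156.50°)/2 = -99.00° − 78.25° = -177.25°.
(The naïve average (-99.00 + +104.50)/2 = 2.75° is on the wrong side of the globe.)

-177.25°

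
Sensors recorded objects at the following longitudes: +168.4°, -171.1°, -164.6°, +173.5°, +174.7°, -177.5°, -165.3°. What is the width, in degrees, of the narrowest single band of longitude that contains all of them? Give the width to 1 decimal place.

27.0°

Sort the longitudes: -177.5°, -171.1°, -165.3°, -164.6°, +168.4°, +173.5°, +174.7°.
Eastward gaps between consecutive values (wrapping around): 6.4°, 5.8°, 0.7°, 333.0°, 5.1°, 1.2°, 7.8°.
Largest gap = 333.0° ⇒ minimal covering band is its complement: 360° − 333.0° = 27.0°.
Band runs from +168.4° eastward to -164.6°, crossing the antimeridian.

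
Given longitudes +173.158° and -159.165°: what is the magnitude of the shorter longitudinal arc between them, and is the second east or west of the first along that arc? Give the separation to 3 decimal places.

27.677° east

Raw difference: -159.165 − 173.158 = -332.323°.
Normalise into (−180°, 180°]: -332.323° + 360° = 27.677°.
Positive ⇒ the second point lies to the east; separation 27.677°.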